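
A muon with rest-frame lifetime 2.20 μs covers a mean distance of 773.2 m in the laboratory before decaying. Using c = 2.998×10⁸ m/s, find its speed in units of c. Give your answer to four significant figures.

0.7608c

Let x = d/(cτ) = 773.2 m / (2.998×10⁸ m/s × 2.200×10^-6 s) = 1.1723. Since d = βγcτ, x = βγ = β/√(1−β²).
Solving: β² = x²/(1+x²) = 1.37429/2.37429 = 0.578821, so β = 0.7608.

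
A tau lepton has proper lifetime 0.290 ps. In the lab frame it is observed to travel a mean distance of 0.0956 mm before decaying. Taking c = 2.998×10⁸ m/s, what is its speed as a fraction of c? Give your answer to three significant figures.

0.740c

d = βγcτ ⇒ βγ = d/(cτ) = 9.560×10^-5 m / (8.6942×10^-5 m) = 1.0996.
β = (βγ)/√(1+(βγ)²) = 1.0996/√2.20912 = 0.740.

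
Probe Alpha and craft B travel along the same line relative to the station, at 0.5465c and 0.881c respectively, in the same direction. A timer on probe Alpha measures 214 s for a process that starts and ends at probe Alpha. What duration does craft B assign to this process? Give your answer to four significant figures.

Transform probe Alpha's velocity into craft B's frame: (0.5465 − 0.881)/(1 − 0.5465·0.881) = −0.3345/0.5185335, so the relative speed is 0.64509c.
γ for this relative speed: γ = 1/√(1 − 0.416141) = 1.3087.
The clock on probe Alpha records proper time, so craft B measures Δt = γΔτ = 1.3087 × 214 = 280.1 s.

280.1 s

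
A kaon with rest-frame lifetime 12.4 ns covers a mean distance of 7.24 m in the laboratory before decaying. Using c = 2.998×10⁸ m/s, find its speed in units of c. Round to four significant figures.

0.8896c

Lab distance = (lab lifetime)·v = γτ·βc, so βγ = d/(cτ) = 7.240/(2.998×10⁸ × 1.240×10^-8) = 1.9475.
With βγ = 1.9475: γ² = 1 + (βγ)² = 4.79276, and β = (βγ)/γ = 1.9475/2.18924 = 0.8896.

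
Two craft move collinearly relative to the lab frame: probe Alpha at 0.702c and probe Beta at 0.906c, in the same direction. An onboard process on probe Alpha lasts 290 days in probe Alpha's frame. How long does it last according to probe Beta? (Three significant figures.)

350 days

Speed of probe Alpha in probe Beta's frame: u = (v_A − v_B)/(1 − v_A v_B/c²) = (0.702 − 0.906)/(1 − 0.702×0.906) = −0.204/0.363988 = −0.56046; |u| = 0.56046c.
At |u| = 0.56046c, γ = (1 − 0.314115)^(−1/2) = 1.2075.
The clock on probe Alpha records proper time, so probe Beta measures Δt = γΔτ = 1.2075 × 290 = 350 days.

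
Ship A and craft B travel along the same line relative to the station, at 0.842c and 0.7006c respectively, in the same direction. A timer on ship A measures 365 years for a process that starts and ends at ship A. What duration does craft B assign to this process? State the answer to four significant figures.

388.8 years

Speed of ship A in craft B's frame: u = (v_A − v_B)/(1 − v_A v_B/c²) = (0.842 − 0.7006)/(1 − 0.842×0.7006) = 0.1414/0.4100948 = 0.3448; |u| = 0.3448c.
γ for this relative speed: γ = 1/√(1 − 0.118887) = 1.0653.
Ship A's interval is proper; time dilation gives Δt_B = γΔτ = 1.0653 × 365 years = 388.8 years.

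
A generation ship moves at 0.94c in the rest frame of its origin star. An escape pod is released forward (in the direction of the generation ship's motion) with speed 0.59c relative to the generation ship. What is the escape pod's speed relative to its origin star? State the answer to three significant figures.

0.984c

Relativistic velocity addition: u = (u' + v)/(1 + u'v/c²), with u' = 0.59c and v = 0.94c.
Numerator: 0.59 + 0.94 = 1.53. Denominator: 1 + (0.59)(0.94) = 1.5546.
u = 1.53/1.5546 = 0.98418, so the speed is 0.984c.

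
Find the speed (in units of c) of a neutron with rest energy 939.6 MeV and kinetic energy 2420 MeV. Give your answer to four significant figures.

0.9601c

γ = 1 + K/(mc²) = 1 + 2420/939.6 = 3.5756.
β = √(1 − 1/γ²) = √(1 − 0.0782172) = √0.9217828 = 0.9601.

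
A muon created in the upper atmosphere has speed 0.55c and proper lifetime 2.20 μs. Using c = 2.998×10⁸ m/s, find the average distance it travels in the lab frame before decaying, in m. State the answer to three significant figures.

434 m

β² = 0.3025, so γ = 1/√0.6975 = 1.1974.
Lab-frame lifetime: Δt = γτ = 1.1974 × 2.20 μs = 2.6343 μs.
Distance: d = vΔt = 0.55 × 2.998×10⁸ m/s × 2.6343×10^-6 s = 434 m.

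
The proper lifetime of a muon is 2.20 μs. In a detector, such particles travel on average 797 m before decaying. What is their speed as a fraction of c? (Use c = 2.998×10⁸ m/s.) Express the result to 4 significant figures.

0.7704c

d = βγcτ ⇒ βγ = d/(cτ) = 797.0 m / (659.56 m) = 1.2084.
β = (βγ)/√(1+(βγ)²) = 1.2084/√2.46023 = 0.7704.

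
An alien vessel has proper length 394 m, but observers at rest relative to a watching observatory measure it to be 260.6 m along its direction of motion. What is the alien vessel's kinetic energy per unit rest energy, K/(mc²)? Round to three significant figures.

From L = L₀/γ: γ = 394/260.6 = 1.5119.
Since K = (γ−1)mc², K/(mc²) = 1.5119 − 1 = 0.512.

0.512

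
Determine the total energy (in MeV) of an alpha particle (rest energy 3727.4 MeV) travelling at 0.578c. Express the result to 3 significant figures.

4570 MeV

Lorentz factor: γ = (1 − 0.334084)^(−1/2) = 1.2254.
Total energy: E = γmc² = 1.2254 × 3727.4 MeV = 4570 MeV.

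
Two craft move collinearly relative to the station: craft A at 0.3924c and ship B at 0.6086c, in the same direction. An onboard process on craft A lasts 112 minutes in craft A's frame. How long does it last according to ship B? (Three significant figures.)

117 minutes

Speed of craft A in ship B's frame: u = (v_A − v_B)/(1 − v_A v_B/c²) = (0.3924 − 0.6086)/(1 − 0.3924×0.6086) = −0.2162/0.76118536 = −0.28403; |u| = 0.28403c.
γ for this relative speed: γ = 1/√(1 − 0.080673) = 1.043.
The clock on craft A records proper time, so ship B measures Δt = γΔτ = 1.043 × 112 = 117 minutes.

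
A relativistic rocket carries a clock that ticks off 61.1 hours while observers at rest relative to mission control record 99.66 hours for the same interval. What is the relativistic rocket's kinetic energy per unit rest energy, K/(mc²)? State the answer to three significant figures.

The time-dilation ratio gives γ = 99.66/61.1 = 1.6311.
Since K = (γ−1)mc², K/(mc²) = 1.6311 − 1 = 0.631.

0.631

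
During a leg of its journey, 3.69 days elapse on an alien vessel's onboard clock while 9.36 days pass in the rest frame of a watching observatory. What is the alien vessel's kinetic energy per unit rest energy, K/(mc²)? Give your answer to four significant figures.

The time-dilation ratio gives γ = 9.36/3.69 = 2.53659.
K/(mc²) = γ − 1 = 2.53659 − 1 = 1.537.

1.537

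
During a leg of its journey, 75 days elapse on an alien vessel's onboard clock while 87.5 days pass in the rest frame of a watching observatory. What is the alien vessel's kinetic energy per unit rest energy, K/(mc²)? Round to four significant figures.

From Δt = γΔτ: γ = 87.5/75 = 1.16667.
Since K = (γ−1)mc², K/(mc²) = 1.16667 − 1 = 0.1667.

0.1667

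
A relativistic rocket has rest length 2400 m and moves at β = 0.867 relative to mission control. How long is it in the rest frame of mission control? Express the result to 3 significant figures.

γ = 1/√(1 − β²) = 1/√(1 − 0.751689) = 1/√0.248311 = 1/0.498308 = 2.0068.
Along the direction of motion the measured length is L₀/γ = 2400/2.0068 = 1200 m.

1200 m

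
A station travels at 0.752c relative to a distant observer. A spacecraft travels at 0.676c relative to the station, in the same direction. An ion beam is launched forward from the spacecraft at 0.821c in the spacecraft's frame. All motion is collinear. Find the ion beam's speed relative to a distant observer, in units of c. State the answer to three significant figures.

Compose velocities in two stages. Stage 1 (into S'): u₁ = (0.821+0.676)/(1+0.821×0.676) = 0.9627.
Stage 2 (into S): u = (0.9627+0.752)/(1+0.9627×0.752) = 0.99463, so the speed is 0.995c.

0.995c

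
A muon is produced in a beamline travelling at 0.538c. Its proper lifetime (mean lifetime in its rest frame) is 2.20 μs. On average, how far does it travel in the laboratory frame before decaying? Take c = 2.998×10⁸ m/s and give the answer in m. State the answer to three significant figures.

With β = 0.538, γ = 1/√(1 − 0.538²) = 1/√0.710556 = 1.1863.
Lab-frame lifetime: Δt = γτ = 1.1863 × 2.20 μs = 2.6099 μs.
Distance: d = vΔt = 0.538 × 2.998×10⁸ m/s × 2.6099×10^-6 s = 421 m.

421 m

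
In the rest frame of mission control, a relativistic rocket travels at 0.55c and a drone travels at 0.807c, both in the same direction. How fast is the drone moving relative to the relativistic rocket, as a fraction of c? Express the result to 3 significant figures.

0.462c

Transform to the relativistic rocket's frame: u' = (u − v)/(1 − uv/c²).
u' = (0.807 − 0.55)/(1 − 0.807×0.55) = 0.257/0.55615 = 0.46211.
Speed in the relativistic rocket's frame: 0.462c (in the same direction).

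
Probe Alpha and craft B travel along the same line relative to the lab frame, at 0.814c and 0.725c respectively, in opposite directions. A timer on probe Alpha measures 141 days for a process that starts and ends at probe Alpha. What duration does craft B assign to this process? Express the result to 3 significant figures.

560 days

Transform probe Alpha's velocity into craft B's frame: (0.814 + 0.725)/(1 + 0.814·0.725) = 1.539/1.59015, so the relative speed is 0.96783c.
At |u| = 0.96783c, γ = (1 − 0.936695)^(−1/2) = 3.9745.
The clock on probe Alpha records proper time, so craft B measures Δt = γΔτ = 3.9745 × 141 = 560 days.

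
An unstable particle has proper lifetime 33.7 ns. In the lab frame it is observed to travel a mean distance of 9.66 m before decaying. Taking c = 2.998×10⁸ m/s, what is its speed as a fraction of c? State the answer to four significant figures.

d = βγcτ ⇒ βγ = d/(cτ) = 9.660 m / (10.10326 m) = 0.95613.
β = (βγ)/√(1+(βγ)²) = 0.95613/√1.914185 = 0.6911.

0.6911c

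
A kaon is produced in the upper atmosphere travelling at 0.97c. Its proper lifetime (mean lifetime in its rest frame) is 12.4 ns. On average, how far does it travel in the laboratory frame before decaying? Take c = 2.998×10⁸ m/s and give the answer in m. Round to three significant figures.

14.8 m

With β = 0.97, γ = 1/√(1 − 0.97²) = 1/√0.0591 = 4.1135.
Lab-frame lifetime: Δt = γτ = 4.1135 × 12.4 ns = 51.007 ns.
Distance: d = vΔt = 0.97 × 2.998×10⁸ m/s × 5.1007×10^-8 s = 14.8 m.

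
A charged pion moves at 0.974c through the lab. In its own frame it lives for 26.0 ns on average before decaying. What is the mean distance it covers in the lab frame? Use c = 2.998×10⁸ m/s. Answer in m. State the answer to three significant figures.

33.5 m

With β = 0.974, γ = 1/√(1 − 0.974²) = 1/√0.051324 = 4.4141.
Lab-frame lifetime: Δt = γτ = 4.4141 × 26.0 ns = 114.77 ns.
Distance: d = vΔt = 0.974 × 2.998×10⁸ m/s × 1.1477×10^-7 s = 33.5 m.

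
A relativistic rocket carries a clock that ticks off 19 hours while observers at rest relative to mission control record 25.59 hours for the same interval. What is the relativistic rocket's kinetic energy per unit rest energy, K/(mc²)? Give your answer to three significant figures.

From Δt = γΔτ: γ = 25.59/19 = 1.34684.
K/(mc²) = γ − 1 = 1.34684 − 1 = 0.347.

0.347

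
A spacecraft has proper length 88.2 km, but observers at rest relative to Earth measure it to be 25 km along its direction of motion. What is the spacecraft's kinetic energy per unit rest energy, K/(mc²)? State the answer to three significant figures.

2.53

Length contraction gives γ = L₀/L = 88.2/25 = 3.528.
Since K = (γ−1)mc², K/(mc²) = 3.528 − 1 = 2.53.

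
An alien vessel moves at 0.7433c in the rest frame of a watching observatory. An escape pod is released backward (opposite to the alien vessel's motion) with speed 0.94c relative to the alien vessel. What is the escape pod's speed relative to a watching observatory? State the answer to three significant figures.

Relativistic velocity addition: u = (u' + v)/(1 + u'v/c²), with u' = −0.94c and v = 0.7433c.
Numerator: −0.94 + 0.7433 = −0.1967. Denominator: 1 + (−0.94)(0.7433) = 0.301298.
u = −0.1967/0.301298 = −0.65284, so the speed is 0.653c.

0.653c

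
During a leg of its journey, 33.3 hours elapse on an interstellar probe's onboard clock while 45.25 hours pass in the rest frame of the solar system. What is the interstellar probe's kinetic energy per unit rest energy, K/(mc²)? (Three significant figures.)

The time-dilation ratio gives γ = 45.25/33.3 = 1.35886.
K/(mc²) = γ − 1 = 1.35886 − 1 = 0.359.

0.359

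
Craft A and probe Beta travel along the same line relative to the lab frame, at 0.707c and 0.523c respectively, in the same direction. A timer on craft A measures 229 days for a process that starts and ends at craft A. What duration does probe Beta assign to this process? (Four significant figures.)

The velocity of craft A relative to probe Beta is (0.707 − 0.523)c / (1 − 0.707×0.523) = 0.29195c; relative speed 0.29195c.
γ for this relative speed: γ = 1/√(1 − 0.0852348) = 1.0456.
Craft A's interval is proper; time dilation gives Δt_B = γΔτ = 1.0456 × 229 days = 239.4 days.

239.4 days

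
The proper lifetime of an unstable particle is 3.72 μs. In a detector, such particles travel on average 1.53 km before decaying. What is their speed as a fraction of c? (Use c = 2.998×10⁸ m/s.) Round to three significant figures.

d = βγcτ ⇒ βγ = d/(cτ) = 1530 m / (1115.256 m) = 1.3719.
β = (βγ)/√(1+(βγ)²) = 1.3719/√2.88211 = 0.808.

0.808c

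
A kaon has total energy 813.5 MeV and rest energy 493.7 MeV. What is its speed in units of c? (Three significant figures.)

Total energy E = γmc² gives γ = 813.5/493.7 = 1.6478.
Hence β = √(1 − 1/γ²) = √(1 − 0.368291) = √0.631709 = 0.795.

0.795c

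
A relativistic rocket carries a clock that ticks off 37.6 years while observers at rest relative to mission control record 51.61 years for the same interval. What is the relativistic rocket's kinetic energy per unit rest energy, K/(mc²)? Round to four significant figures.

γ = Δt/Δτ = 51.61/37.6 = 1.37261.
Since K = (γ−1)mc², K/(mc²) = 1.37261 − 1 = 0.3726.

0.3726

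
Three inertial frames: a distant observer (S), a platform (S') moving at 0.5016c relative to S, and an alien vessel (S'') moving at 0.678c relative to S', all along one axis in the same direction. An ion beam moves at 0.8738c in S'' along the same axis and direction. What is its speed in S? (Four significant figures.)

0.9915c

Compose velocities in two stages. Stage 1 (into S'): u₁ = (0.8738+0.678)/(1+0.8738×0.678) = 0.97448.
Stage 2 (into S): u = (0.97448+0.5016)/(1+0.97448×0.5016) = 0.99146, so the speed is 0.9915c.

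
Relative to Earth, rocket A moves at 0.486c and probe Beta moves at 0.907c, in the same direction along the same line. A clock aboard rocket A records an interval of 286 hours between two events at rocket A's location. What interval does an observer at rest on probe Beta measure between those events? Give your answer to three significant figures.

The velocity of rocket A relative to probe Beta is (0.486 − 0.907)c / (1 − 0.486×0.907) = −0.75286c; relative speed 0.75286c.
At |u| = 0.75286c, γ = (1 − 0.566798)^(−1/2) = 1.5193.
The clock on rocket A records proper time, so probe Beta measures Δt = γΔτ = 1.5193 × 286 = 435 hours.

435 hours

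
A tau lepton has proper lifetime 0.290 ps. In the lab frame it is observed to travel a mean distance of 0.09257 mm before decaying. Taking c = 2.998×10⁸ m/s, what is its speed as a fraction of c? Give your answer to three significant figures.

d = βγcτ ⇒ βγ = d/(cτ) = 9.257×10^-5 m / (8.6942×10^-5 m) = 1.0647.
β = (βγ)/√(1+(βγ)²) = 1.0647/√2.13359 = 0.729.

0.729c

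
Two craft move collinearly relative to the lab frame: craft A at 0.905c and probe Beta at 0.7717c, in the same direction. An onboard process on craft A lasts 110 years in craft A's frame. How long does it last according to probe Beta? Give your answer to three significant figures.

123 years

Speed of craft A in probe Beta's frame: u = (v_A − v_B)/(1 − v_A v_B/c²) = (0.905 − 0.7717)/(1 − 0.905×0.7717) = 0.1333/0.3016115 = 0.44196; |u| = 0.44196c.
γ for this relative speed: γ = 1/√(1 − 0.195329) = 1.1148.
The clock on craft A records proper time, so probe Beta measures Δt = γΔτ = 1.1148 × 110 = 123 years.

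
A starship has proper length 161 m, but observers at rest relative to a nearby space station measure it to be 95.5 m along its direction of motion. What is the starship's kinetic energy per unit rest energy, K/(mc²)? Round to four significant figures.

0.6859

From L = L₀/γ: γ = 161/95.5 = 1.68586.
Since K = (γ−1)mc², K/(mc²) = 1.68586 − 1 = 0.6859.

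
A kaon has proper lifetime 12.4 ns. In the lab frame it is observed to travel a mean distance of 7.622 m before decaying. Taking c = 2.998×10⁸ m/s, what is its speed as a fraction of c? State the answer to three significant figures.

0.899c

Lab distance = (lab lifetime)·v = γτ·βc, so βγ = d/(cτ) = 7.622/(2.998×10⁸ × 1.240×10^-8) = 2.0503.
With βγ = 2.0503: γ² = 1 + (βγ)² = 5.20373, and β = (βγ)/γ = 2.0503/2.28117 = 0.899.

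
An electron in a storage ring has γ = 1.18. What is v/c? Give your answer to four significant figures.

0.5309

β = √(1 − 1/γ²) = √(1 − 1/1.3924) = √0.281816 = 0.5309.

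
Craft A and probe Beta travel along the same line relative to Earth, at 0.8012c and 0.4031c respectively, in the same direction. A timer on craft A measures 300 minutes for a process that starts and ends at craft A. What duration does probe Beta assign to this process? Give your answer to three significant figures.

371 minutes

Transform craft A's velocity into probe Beta's frame: (0.8012 − 0.4031)/(1 − 0.8012·0.4031) = 0.3981/0.67703628, so the relative speed is 0.588c.
At |u| = 0.588c, γ = (1 − 0.345744)^(−1/2) = 1.2363.
The clock on craft A records proper time, so probe Beta measures Δt = γΔτ = 1.2363 × 300 = 371 minutes.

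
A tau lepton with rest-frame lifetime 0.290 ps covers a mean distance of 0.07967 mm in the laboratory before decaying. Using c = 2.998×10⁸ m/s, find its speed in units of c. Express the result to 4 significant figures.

0.6756c

d = βγcτ ⇒ βγ = d/(cτ) = 7.967×10^-5 m / (8.6942×10^-5 m) = 0.91636.
β = (βγ)/√(1+(βγ)²) = 0.91636/√1.839716 = 0.6756.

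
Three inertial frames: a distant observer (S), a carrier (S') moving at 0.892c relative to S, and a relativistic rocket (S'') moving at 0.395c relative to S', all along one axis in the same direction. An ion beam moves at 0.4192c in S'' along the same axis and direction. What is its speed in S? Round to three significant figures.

First combine the ion beam and relativistic rocket (S''→S'): u₁ = (0.4192 + 0.395)/(1 + 0.4192×0.395) = 0.8142/1.165584 = 0.69853.
Then combine with the carrier (S'→S): u = (0.69853 + 0.892)/(1 + 0.69853×0.892) = 1.59053/1.62308876 = 0.97994.

0.980c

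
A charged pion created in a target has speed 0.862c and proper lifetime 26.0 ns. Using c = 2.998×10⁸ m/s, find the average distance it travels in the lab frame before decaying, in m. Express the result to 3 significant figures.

13.3 m

With β = 0.862, γ = 1/√(1 − 0.862²) = 1/√0.256956 = 1.9727.
Lab-frame lifetime: Δt = γτ = 1.9727 × 26.0 ns = 51.29 ns.
Distance: d = vΔt = 0.862 × 2.998×10⁸ m/s × 5.1290×10^-8 s = 13.3 m.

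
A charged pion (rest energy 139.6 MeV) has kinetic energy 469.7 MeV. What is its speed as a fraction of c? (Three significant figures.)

0.973c

γ = 1 + K/(mc²) = 1 + 469.7/139.6 = 4.3646.
β = √(1 − 1/γ²) = √(1 − 0.0524942) = √0.9475058 = 0.973.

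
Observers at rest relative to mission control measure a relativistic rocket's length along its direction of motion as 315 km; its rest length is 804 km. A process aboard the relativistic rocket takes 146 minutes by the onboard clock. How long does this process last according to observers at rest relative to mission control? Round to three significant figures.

373 minutes

From L = L₀/γ: γ = 804/315 = 2.55238.
The same γ dilates the second interval: 2.55238 × 146 minutes = 373 minutes.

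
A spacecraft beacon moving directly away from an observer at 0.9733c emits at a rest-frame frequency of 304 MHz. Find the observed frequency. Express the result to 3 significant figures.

35.4 MHz

Relativistic Doppler (source moving away): f_obs = f_src · √((1−β)/(1+β)).
With β = 0.9733: factor = √(0.0267/1.9733) = 0.11632.
f_obs = 304 × 0.11632 = 35.4 MHz.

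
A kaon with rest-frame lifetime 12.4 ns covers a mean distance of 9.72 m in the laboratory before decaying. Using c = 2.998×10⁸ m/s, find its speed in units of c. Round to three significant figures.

0.934c

d = βγcτ ⇒ βγ = d/(cτ) = 9.720 m / (3.71752 m) = 2.6146.
β = (βγ)/√(1+(βγ)²) = 2.6146/√7.83613 = 0.934.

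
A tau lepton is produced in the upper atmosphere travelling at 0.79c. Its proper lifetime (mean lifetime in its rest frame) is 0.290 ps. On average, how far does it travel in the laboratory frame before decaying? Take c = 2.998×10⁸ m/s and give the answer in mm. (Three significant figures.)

With β = 0.79, γ = 1/√(1 − 0.79²) = 1/√0.3759 = 1.631.
Lab-frame lifetime: Δt = γτ = 1.631 × 0.290 ps = 0.47299 ps.
Distance: d = vΔt = 0.79 × 2.998×10⁸ m/s × 4.7299×10^-13 s = 1.12×10^-4 m = 0.112 mm.

0.112 mm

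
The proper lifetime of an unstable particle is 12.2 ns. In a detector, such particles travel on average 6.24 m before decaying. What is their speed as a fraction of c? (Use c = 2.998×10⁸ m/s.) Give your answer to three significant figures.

d = βγcτ ⇒ βγ = d/(cτ) = 6.240 m / (3.65756 m) = 1.7061.
β = (βγ)/√(1+(βγ)²) = 1.7061/√3.91078 = 0.863.

0.863c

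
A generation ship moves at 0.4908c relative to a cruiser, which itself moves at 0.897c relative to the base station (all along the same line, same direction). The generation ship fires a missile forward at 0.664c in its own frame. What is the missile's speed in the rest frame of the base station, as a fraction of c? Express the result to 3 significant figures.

Compose velocities in two stages. Stage 1 (into S'): u₁ = (0.664+0.4908)/(1+0.664×0.4908) = 0.87096.
Stage 2 (into S): u = (0.87096+0.897)/(1+0.87096×0.897) = 0.99254, so the speed is 0.993c.

0.993c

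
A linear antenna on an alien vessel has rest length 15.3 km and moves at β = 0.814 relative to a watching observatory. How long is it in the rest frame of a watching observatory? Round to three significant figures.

With β = 0.814, γ = 1/√(1 − 0.814²) = 1/√0.337404 = 1.7216.
Length contraction: L = L₀/γ = 15.3/1.7216 = 8.89 km.

8.89 km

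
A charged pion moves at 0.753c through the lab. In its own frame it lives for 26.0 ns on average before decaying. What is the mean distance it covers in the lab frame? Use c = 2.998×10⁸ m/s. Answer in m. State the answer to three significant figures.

8.92 m

γ = 1/√(1 − β²) = 1/√(1 − 0.567009) = 1/√0.432991 = 1/0.658021 = 1.5197.
Lab-frame lifetime: Δt = γτ = 1.5197 × 26.0 ns = 39.512 ns.
Distance: d = vΔt = 0.753 × 2.998×10⁸ m/s × 3.9512×10^-8 s = 8.92 m.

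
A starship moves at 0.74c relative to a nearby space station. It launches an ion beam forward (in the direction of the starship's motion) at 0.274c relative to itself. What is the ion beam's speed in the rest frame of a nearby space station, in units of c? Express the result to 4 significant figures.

In units of c, u = (u' + v)/(1 + u'v) with u' = 0.274 and v = 0.74.
Numerator: 0.274 + 0.74 = 1.014. Denominator: 1 + (0.274)(0.74) = 1.20276.
u = 1.014/1.20276 = 0.84306, so the speed is 0.8431c.

0.8431c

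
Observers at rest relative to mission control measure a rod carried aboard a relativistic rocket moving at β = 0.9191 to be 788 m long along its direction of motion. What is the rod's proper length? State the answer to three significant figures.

2000 m

Lorentz factor: γ = (1 − 0.84474481)^(−1/2) = 2.5379.
Proper length: L₀ = γ·L = 2.5379 × 788 = 2000 m.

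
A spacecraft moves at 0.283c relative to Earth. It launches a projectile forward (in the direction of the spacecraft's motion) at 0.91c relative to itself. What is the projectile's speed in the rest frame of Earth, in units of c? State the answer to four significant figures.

0.9487c

Relativistic velocity addition: u = (u' + v)/(1 + u'v/c²), with u' = 0.91c and v = 0.283c.
Numerator: 0.91 + 0.283 = 1.193. Denominator: 1 + (0.91)(0.283) = 1.25753.
u = 1.193/1.25753 = 0.94869, so the speed is 0.9487c.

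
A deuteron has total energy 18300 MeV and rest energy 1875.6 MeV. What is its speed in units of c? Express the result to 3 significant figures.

0.995c

Total energy E = γmc² gives γ = 18300/1875.6 = 9.7569.
Hence β = √(1 − 1/γ²) = √(1 − 0.0105045) = √0.9894955 = 0.995.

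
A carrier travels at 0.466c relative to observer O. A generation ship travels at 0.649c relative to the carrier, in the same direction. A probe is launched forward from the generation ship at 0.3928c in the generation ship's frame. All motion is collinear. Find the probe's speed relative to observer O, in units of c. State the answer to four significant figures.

0.9346c

Compose velocities in two stages. Stage 1 (into S'): u₁ = (0.3928+0.649)/(1+0.3928×0.649) = 0.83017.
Stage 2 (into S): u = (0.83017+0.466)/(1+0.83017×0.466) = 0.93461, so the speed is 0.9346c.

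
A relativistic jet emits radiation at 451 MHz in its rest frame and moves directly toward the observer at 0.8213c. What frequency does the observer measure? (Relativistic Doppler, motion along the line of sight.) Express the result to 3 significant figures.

1440 MHz

Relativistic Doppler (source moving toward): f_obs = f_src · √((1+β)/(1−β)).
With β = 0.8213: factor = √(1.8213/0.1787) = 3.1925.
f_obs = 451 × 3.1925 = 1440 MHz.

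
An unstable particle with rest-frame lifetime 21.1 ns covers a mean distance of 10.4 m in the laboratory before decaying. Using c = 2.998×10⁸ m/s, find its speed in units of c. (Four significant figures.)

Lab distance = (lab lifetime)·v = γτ·βc, so βγ = d/(cτ) = 10.40/(2.998×10⁸ × 2.110×10^-8) = 1.6441.
With βγ = 1.6441: γ² = 1 + (βγ)² = 3.70306, and β = (βγ)/γ = 1.6441/1.92433 = 0.8544.

0.8544c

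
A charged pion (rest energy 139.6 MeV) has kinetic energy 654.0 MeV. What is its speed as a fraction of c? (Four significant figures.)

0.9844c

γ = 1 + K/(mc²) = 1 + 654.0/139.6 = 5.6848.
β = √(1 − 1/γ²) = √(1 − 0.0309435) = √0.9690565 = 0.9844.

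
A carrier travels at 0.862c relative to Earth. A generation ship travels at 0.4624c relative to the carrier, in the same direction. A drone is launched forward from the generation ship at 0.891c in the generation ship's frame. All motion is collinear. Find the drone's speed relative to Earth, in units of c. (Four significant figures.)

Compose velocities in two stages. Stage 1 (into S'): u₁ = (0.891+0.4624)/(1+0.891×0.4624) = 0.9585.
Stage 2 (into S): u = (0.9585+0.862)/(1+0.9585×0.862) = 0.99686, so the speed is 0.9969c.

0.9969c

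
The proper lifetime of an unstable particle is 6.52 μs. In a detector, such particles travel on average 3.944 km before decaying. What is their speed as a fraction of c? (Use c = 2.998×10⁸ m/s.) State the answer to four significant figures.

0.8960c

Lab distance = (lab lifetime)·v = γτ·βc, so βγ = d/(cτ) = 3944/(2.998×10⁸ × 6.520×10^-6) = 2.0177.
With βγ = 2.0177: γ² = 1 + (βγ)² = 5.07111, and β = (βγ)/γ = 2.0177/2.25191 = 0.8960.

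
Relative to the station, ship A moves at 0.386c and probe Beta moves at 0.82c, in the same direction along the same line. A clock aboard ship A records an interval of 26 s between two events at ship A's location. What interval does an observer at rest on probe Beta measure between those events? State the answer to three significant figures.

33.7 s

Transform ship A's velocity into probe Beta's frame: (0.386 − 0.82)/(1 − 0.386·0.82) = −0.434/0.68348, so the relative speed is 0.63499c.
γ for this relative speed: γ = 1/√(1 − 0.403212) = 1.2945.
The clock on ship A records proper time, so probe Beta measures Δt = γΔτ = 1.2945 × 26 = 33.7 s.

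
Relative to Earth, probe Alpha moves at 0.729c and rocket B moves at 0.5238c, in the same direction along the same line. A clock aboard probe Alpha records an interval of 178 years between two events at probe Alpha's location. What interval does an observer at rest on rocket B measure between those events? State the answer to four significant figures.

The velocity of probe Alpha relative to rocket B is (0.729 − 0.5238)c / (1 − 0.729×0.5238) = 0.33196c; relative speed 0.33196c.
γ for this relative speed: γ = 1/√(1 − 0.110197) = 1.0601.
The clock on probe Alpha records proper time, so rocket B measures Δt = γΔτ = 1.0601 × 178 = 188.7 years.

188.7 years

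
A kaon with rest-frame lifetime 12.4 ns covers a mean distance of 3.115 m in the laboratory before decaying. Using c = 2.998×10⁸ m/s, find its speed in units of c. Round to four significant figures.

0.6423c

d = βγcτ ⇒ βγ = d/(cτ) = 3.115 m / (3.71752 m) = 0.83792.
β = (βγ)/√(1+(βγ)²) = 0.83792/√1.70211 = 0.6423.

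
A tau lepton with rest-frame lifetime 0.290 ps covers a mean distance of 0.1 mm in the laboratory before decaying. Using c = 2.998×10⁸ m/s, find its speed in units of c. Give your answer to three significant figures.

d = βγcτ ⇒ βγ = d/(cτ) = 1.000×10^-4 m / (8.6942×10^-5 m) = 1.1502.
β = (βγ)/√(1+(βγ)²) = 1.1502/√2.32296 = 0.755.

0.755c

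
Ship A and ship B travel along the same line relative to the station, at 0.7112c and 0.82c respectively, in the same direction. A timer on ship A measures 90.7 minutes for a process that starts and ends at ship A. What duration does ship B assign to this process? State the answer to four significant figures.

93.96 minutes

The velocity of ship A relative to ship B is (0.7112 − 0.82)c / (1 − 0.7112×0.82) = −0.26103c; relative speed 0.26103c.
γ for this relative speed: γ = 1/√(1 − 0.0681367) = 1.0359.
The clock on ship A records proper time, so ship B measures Δt = γΔτ = 1.0359 × 90.7 = 93.96 minutes.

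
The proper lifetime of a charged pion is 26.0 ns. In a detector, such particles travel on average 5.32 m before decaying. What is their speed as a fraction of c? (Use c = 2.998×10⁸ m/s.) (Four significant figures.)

d = βγcτ ⇒ βγ = d/(cτ) = 5.320 m / (7.7948 m) = 0.68251.
β = (βγ)/√(1+(βγ)²) = 0.68251/√1.46582 = 0.5637.

0.5637c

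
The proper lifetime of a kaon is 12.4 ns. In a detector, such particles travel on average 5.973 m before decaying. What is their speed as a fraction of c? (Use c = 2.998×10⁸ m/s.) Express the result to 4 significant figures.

0.8490c

Lab distance = (lab lifetime)·v = γτ·βc, so βγ = d/(cτ) = 5.973/(2.998×10⁸ × 1.240×10^-8) = 1.6067.
With βγ = 1.6067: γ² = 1 + (βγ)² = 3.58148, and β = (βγ)/γ = 1.6067/1.89248 = 0.8490.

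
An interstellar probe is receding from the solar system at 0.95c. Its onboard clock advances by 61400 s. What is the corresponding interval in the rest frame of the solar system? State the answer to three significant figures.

Lorentz factor: γ = (1 − 0.9025)^(−1/2) = 3.2026.
Time dilation: Δt = γ·Δτ = 3.2026 × 61400 = 1.97×10^5 s.

1.97×10^5 s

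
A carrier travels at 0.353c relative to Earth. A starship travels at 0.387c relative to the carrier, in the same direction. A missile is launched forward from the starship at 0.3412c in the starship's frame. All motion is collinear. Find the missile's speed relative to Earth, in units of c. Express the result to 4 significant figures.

Compose velocities in two stages. Stage 1 (into S'): u₁ = (0.3412+0.387)/(1+0.3412×0.387) = 0.64326.
Stage 2 (into S): u = (0.64326+0.353)/(1+0.64326×0.353) = 0.8119, so the speed is 0.8119c.

0.8119c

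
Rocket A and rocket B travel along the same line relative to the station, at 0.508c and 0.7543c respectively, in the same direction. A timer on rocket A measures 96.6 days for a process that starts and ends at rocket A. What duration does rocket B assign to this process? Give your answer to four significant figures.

105.4 days

Speed of rocket A in rocket B's frame: u = (v_A − v_B)/(1 − v_A v_B/c²) = (0.508 − 0.7543)/(1 − 0.508×0.7543) = −0.2463/0.6168156 = −0.39931; |u| = 0.39931c.
γ for this relative speed: γ = 1/√(1 − 0.159448) = 1.0907.
Rocket A's interval is proper; time dilation gives Δt_B = γΔτ = 1.0907 × 96.6 days = 105.4 days.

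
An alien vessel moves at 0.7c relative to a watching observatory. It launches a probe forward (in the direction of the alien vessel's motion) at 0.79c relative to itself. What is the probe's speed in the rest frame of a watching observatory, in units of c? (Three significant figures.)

Relativistic velocity addition: u = (u' + v)/(1 + u'v/c²), with u' = 0.79c and v = 0.7c.
Numerator: 0.79 + 0.7 = 1.49. Denominator: 1 + (0.79)(0.7) = 1.553.
u = 1.49/1.553 = 0.95943, so the speed is 0.959c.

0.959c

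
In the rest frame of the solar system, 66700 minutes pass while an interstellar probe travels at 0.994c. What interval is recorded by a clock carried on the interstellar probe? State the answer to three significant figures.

With β = 0.994, γ = 1/√(1 − 0.994²) = 1/√0.011964 = 9.1424.
The moving clock records proper time: Δτ = Δt/γ = 66700/9.1424 = 7300 minutes.

7300 minutes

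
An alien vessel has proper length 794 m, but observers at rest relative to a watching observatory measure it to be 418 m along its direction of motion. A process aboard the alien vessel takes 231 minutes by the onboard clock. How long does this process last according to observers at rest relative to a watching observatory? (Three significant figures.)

439 minutes

Length contraction gives γ = L₀/L = 794/418 = 1.89952.
The same γ dilates the second interval: 1.89952 × 231 minutes = 439 minutes.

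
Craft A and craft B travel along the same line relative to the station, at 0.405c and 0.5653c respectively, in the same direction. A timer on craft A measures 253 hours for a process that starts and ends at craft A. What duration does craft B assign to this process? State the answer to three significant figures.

Transform craft A's velocity into craft B's frame: (0.405 − 0.5653)/(1 − 0.405·0.5653) = −0.1603/0.7710535, so the relative speed is 0.2079c.
γ for this relative speed: γ = 1/√(1 − 0.0432224) = 1.0223.
Craft A's interval is proper; time dilation gives Δt_B = γΔτ = 1.0223 × 253 hours = 259 hours.

259 hours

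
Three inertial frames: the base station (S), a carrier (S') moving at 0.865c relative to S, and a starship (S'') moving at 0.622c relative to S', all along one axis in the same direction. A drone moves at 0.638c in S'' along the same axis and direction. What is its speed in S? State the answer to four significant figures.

0.9926c

Compose velocities in two stages. Stage 1 (into S'): u₁ = (0.638+0.622)/(1+0.638×0.622) = 0.90204.
Stage 2 (into S): u = (0.90204+0.865)/(1+0.90204×0.865) = 0.99257, so the speed is 0.9926c.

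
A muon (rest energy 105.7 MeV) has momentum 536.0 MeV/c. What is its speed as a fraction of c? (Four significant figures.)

0.9811c

pc/(mc²) = 536.0/105.7 = 5.071 = βγ = β/√(1−β²).
So β² = x²/(1 + x²) with x = 5.071: x² = 25.715, β² = 25.715/26.715 = 0.962568, β = 0.9811.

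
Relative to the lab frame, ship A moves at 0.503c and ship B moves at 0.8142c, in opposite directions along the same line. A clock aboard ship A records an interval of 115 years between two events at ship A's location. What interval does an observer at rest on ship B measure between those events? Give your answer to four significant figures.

Transform ship A's velocity into ship B's frame: (0.503 + 0.8142)/(1 + 0.503·0.8142) = 1.3172/1.4095426, so the relative speed is 0.93449c.
At |u| = 0.93449c, γ = (1 − 0.873272)^(−1/2) = 2.8091.
The clock on ship A records proper time, so ship B measures Δt = γΔτ = 2.8091 × 115 = 323.0 years.

323.0 years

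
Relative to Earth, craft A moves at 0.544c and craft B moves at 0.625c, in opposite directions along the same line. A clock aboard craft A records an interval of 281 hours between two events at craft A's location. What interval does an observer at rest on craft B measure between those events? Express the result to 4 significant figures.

574.9 hours

Speed of craft A in craft B's frame: u = (v_A + v_B)/(1 + v_A v_B/c²) = (0.544 + 0.625)/(1 + 0.544×0.625) = 1.169/1.34 = 0.87239; |u| = 0.87239c.
At |u| = 0.87239c, γ = (1 − 0.761064)^(−1/2) = 2.0458.
Craft A's interval is proper; time dilation gives Δt_B = γΔτ = 2.0458 × 281 hours = 574.9 hours.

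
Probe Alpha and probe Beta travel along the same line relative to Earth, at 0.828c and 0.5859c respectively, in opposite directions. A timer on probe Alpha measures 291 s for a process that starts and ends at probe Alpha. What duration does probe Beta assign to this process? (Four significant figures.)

951.1 s

The velocity of probe Alpha relative to probe Beta is (0.828 + 0.5859)c / (1 + 0.828×0.5859) = 0.95204c; relative speed 0.95204c.
γ for this relative speed: γ = 1/√(1 − 0.90638) = 3.2683.
The clock on probe Alpha records proper time, so probe Beta measures Δt = γΔτ = 3.2683 × 291 = 951.1 s.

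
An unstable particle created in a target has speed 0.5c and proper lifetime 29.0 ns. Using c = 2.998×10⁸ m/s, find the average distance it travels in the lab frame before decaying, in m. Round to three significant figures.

γ = 1/√(1 − β²) = 1/√(1 − 0.25) = 1/√0.75 = 1/0.866025 = 1.1547.
Lab-frame lifetime: Δt = γτ = 1.1547 × 29.0 ns = 33.486 ns.
Distance: d = vΔt = 0.5 × 2.998×10⁸ m/s × 3.3486×10^-8 s = 5.02 m.

5.02 m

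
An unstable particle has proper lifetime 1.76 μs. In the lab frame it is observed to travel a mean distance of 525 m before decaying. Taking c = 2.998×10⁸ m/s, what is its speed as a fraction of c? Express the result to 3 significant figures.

0.705c

Lab distance = (lab lifetime)·v = γτ·βc, so βγ = d/(cτ) = 525.0/(2.998×10⁸ × 1.760×10^-6) = 0.99498.
With βγ = 0.99498: γ² = 1 + (βγ)² = 1.989985, and β = (βγ)/γ = 0.99498/1.41067 = 0.705.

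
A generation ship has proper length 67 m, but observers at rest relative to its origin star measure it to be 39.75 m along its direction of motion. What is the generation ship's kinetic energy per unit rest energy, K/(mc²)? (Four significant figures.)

From L = L₀/γ: γ = 67/39.75 = 1.68553.
K/(mc²) = γ − 1 = 1.68553 − 1 = 0.6855.

0.6855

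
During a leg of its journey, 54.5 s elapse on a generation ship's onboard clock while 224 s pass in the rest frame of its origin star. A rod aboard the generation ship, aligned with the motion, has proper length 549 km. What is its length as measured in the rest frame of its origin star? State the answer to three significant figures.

The time-dilation ratio gives γ = 224/54.5 = 4.11009.
The rod contracts by the same γ: 549 km / 4.11009 = 134 km.

134 km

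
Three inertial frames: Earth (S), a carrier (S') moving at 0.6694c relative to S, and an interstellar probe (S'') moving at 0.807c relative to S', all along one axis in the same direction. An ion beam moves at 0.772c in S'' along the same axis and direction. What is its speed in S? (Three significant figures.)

Compose velocities in two stages. Stage 1 (into S'): u₁ = (0.772+0.807)/(1+0.772×0.807) = 0.97289.
Stage 2 (into S): u = (0.97289+0.6694)/(1+0.97289×0.6694) = 0.99457, so the speed is 0.995c.

0.995c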